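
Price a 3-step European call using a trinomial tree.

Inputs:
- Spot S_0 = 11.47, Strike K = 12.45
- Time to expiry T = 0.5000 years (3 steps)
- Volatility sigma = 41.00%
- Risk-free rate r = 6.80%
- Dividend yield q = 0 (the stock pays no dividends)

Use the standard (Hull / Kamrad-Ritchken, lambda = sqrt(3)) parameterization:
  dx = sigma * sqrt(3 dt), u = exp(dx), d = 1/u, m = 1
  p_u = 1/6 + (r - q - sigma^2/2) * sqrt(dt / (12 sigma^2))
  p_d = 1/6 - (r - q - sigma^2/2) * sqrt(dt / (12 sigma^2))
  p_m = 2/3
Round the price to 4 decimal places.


Answer: Price = V(0,0) = 1.1076

Derivation:
dt = T/N = 0.166667; dx = sigma*sqrt(3*dt) = 0.289914
u = exp(dx) = 1.336312; d = 1/u = 0.748328
p_u = 0.162053, p_m = 0.666667, p_d = 0.171280
Discount per step: exp(-r*dt) = 0.988731
Stock lattice S(k, j) with j the centered position index:
  k=0: S(0,+0) = 11.4700
  k=1: S(1,-1) = 8.5833; S(1,+0) = 11.4700; S(1,+1) = 15.3275
  k=2: S(2,-2) = 6.4231; S(2,-1) = 8.5833; S(2,+0) = 11.4700; S(2,+1) = 15.3275; S(2,+2) = 20.4823
  k=3: S(3,-3) = 4.8066; S(3,-2) = 6.4231; S(3,-1) = 8.5833; S(3,+0) = 11.4700; S(3,+1) = 15.3275; S(3,+2) = 20.4823; S(3,+3) = 27.3708
Terminal payoffs V(N, j) = max(S_T - K, 0):
  V(3,-3) = 0.000000; V(3,-2) = 0.000000; V(3,-1) = 0.000000; V(3,+0) = 0.000000; V(3,+1) = 2.877502; V(3,+2) = 8.032329; V(3,+3) = 14.920787
Backward induction: V(k, j) = exp(-r*dt) * [p_u * V(k+1, j+1) + p_m * V(k+1, j) + p_d * V(k+1, j-1)]
  V(2,-2) = exp(-r*dt) * [p_u*0.000000 + p_m*0.000000 + p_d*0.000000] = 0.000000
  V(2,-1) = exp(-r*dt) * [p_u*0.000000 + p_m*0.000000 + p_d*0.000000] = 0.000000
  V(2,+0) = exp(-r*dt) * [p_u*2.877502 + p_m*0.000000 + p_d*0.000000] = 0.461053
  V(2,+1) = exp(-r*dt) * [p_u*8.032329 + p_m*2.877502 + p_d*0.000000] = 3.183712
  V(2,+2) = exp(-r*dt) * [p_u*14.920787 + p_m*8.032329 + p_d*2.877502] = 8.172557
  V(1,-1) = exp(-r*dt) * [p_u*0.461053 + p_m*0.000000 + p_d*0.000000] = 0.073873
  V(1,+0) = exp(-r*dt) * [p_u*3.183712 + p_m*0.461053 + p_d*0.000000] = 0.814022
  V(1,+1) = exp(-r*dt) * [p_u*8.172557 + p_m*3.183712 + p_d*0.461053] = 3.486099
  V(0,+0) = exp(-r*dt) * [p_u*3.486099 + p_m*0.814022 + p_d*0.073873] = 1.107643


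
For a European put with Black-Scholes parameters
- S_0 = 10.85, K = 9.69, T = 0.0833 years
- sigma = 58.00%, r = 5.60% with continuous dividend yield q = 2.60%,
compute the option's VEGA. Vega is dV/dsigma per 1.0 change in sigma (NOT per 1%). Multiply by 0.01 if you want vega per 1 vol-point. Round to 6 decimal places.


Answer: Vega = 0.923857

Derivation:
d1 = 0.7740871794; d2 = 0.6066890910
phi(d1) = 0.2956603310; exp(-qT) = 0.9978365437; exp(-rT) = 0.9953460633
Vega = S * exp(-qT) * phi(d1) * sqrt(T) = 10.8500 * 0.9978365437 * 0.2956603310 * 0.2886173938 = 0.923857


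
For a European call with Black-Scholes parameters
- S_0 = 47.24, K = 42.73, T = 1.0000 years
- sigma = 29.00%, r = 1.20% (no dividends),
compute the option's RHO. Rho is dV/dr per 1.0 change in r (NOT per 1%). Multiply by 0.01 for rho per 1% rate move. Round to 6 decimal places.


Answer: Rho = 25.153022

Derivation:
d1 = 0.5323784196; d2 = 0.2423784196
phi(d1) = 0.3462300211; exp(-qT) = 1.0000000000; exp(-rT) = 0.9880717129
N(d2) = 0.5957565227
Rho = K*T*exp(-rT)*N(d2) = 42.7300 * 1.0000 * 0.9880717129 * 0.5957565227 = 25.153022


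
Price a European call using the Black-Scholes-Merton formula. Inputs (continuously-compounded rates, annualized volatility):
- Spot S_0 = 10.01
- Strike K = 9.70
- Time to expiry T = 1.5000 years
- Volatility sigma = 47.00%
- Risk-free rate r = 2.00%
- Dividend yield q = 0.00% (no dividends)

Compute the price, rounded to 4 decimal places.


Answer: Price = 2.5103

Derivation:
d1 = (ln(S/K) + (r - q + 0.5*sigma^2) * T) / (sigma * sqrt(T)) = 0.39458276
d2 = d1 - sigma * sqrt(T) = -0.18104733
exp(-rT) = 0.97044553; exp(-qT) = 1.00000000
C = S_0 * exp(-qT) * N(d1) - K * exp(-rT) * N(d2)
N(d1) = 0.65342458; N(d2) = 0.42816521
C = 10.0100 * 1.00000000 * 0.65342458 - 9.7000 * 0.97044553 * 0.42816521 = 2.5103


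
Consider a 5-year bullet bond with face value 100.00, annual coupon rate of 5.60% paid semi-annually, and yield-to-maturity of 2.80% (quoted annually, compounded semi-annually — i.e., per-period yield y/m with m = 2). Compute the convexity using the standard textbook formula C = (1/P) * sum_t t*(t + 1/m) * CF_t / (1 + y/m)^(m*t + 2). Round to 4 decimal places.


Answer: Convexity = 22.9820

Derivation:
Coupon per period c = face * coupon_rate / m = 2.800000
Periods per year m = 2; per-period yield y/m = 0.014000
Number of cashflows N = 10
Cashflows (t years, CF_t, discount factor 1/(1+y/m)^(m*t), PV):
  t = 0.5000: CF_t = 2.800000, DF = 0.986193, PV = 2.761341
  t = 1.0000: CF_t = 2.800000, DF = 0.972577, PV = 2.723216
  t = 1.5000: CF_t = 2.800000, DF = 0.959149, PV = 2.685618
  t = 2.0000: CF_t = 2.800000, DF = 0.945906, PV = 2.648538
  t = 2.5000: CF_t = 2.800000, DF = 0.932847, PV = 2.611970
  t = 3.0000: CF_t = 2.800000, DF = 0.919967, PV = 2.575908
  t = 3.5000: CF_t = 2.800000, DF = 0.907265, PV = 2.540343
  t = 4.0000: CF_t = 2.800000, DF = 0.894739, PV = 2.505269
  t = 4.5000: CF_t = 2.800000, DF = 0.882386, PV = 2.470680
  t = 5.0000: CF_t = 102.800000, DF = 0.870203, PV = 89.456842
Price P = sum_t PV_t = 112.979725
Convexity numerator sum_t t*(t + 1/m) * CF_t / (1+y/m)^(m*t + 2):
  t = 0.5000: term = 1.342809
  t = 1.0000: term = 3.972807
  t = 1.5000: term = 7.835911
  t = 2.0000: term = 12.879539
  t = 2.5000: term = 19.052572
  t = 3.0000: term = 26.305326
  t = 3.5000: term = 34.589515
  t = 4.0000: term = 43.858218
  t = 4.5000: term = 54.065851
  t = 5.0000: term = 2392.601378
Convexity = (1/P) * sum = 2596.503926 / 112.979725 = 22.982034


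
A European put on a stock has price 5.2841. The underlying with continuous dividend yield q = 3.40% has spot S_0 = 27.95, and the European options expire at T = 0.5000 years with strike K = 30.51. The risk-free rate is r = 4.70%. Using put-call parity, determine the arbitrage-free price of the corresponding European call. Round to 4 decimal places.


Put-call parity: C - P = S_0 * exp(-qT) - K * exp(-rT).
S_0 * exp(-qT) = 27.9500 * 0.98314368 = 27.47886599
K * exp(-rT) = 30.5100 * 0.97677397 = 29.80137397
C = P + S*exp(-qT) - K*exp(-rT)
C = 5.2841 + 27.47886599 - 29.80137397 = 2.9616

Answer: Call price = 2.9616


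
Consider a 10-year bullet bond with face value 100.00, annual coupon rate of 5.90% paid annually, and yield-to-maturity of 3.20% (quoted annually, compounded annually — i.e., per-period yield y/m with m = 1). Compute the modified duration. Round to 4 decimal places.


Coupon per period c = face * coupon_rate / m = 5.900000
Periods per year m = 1; per-period yield y/m = 0.032000
Number of cashflows N = 10
Cashflows (t years, CF_t, discount factor 1/(1+y/m)^(m*t), PV):
  t = 1.0000: CF_t = 5.900000, DF = 0.968992, PV = 5.717054
  t = 2.0000: CF_t = 5.900000, DF = 0.938946, PV = 5.539781
  t = 3.0000: CF_t = 5.900000, DF = 0.909831, PV = 5.368005
  t = 4.0000: CF_t = 5.900000, DF = 0.881620, PV = 5.201555
  t = 5.0000: CF_t = 5.900000, DF = 0.854283, PV = 5.040267
  t = 6.0000: CF_t = 5.900000, DF = 0.827793, PV = 4.883979
  t = 7.0000: CF_t = 5.900000, DF = 0.802125, PV = 4.732538
  t = 8.0000: CF_t = 5.900000, DF = 0.777253, PV = 4.585793
  t = 9.0000: CF_t = 5.900000, DF = 0.753152, PV = 4.443598
  t = 10.0000: CF_t = 105.900000, DF = 0.729799, PV = 77.285672
Price P = sum_t PV_t = 122.798243
First compute Macaulay numerator sum_t t * PV_t:
  t * PV_t at t = 1.0000: 5.717054
  t * PV_t at t = 2.0000: 11.079563
  t * PV_t at t = 3.0000: 16.104015
  t * PV_t at t = 4.0000: 20.806221
  t * PV_t at t = 5.0000: 25.201334
  t * PV_t at t = 6.0000: 29.303877
  t * PV_t at t = 7.0000: 33.127768
  t * PV_t at t = 8.0000: 36.686343
  t * PV_t at t = 9.0000: 39.992380
  t * PV_t at t = 10.0000: 772.856720
Macaulay duration D = 990.875274 / 122.798243 = 8.069132
Modified duration = D / (1 + y/m) = 8.069132 / (1 + 0.032000) = 7.818927

Answer: Modified duration = 7.8189


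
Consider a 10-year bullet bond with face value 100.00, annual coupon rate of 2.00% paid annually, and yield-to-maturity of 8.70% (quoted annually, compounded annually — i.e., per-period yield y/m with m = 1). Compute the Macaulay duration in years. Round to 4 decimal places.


Answer: Macaulay duration = 8.8060 years

Derivation:
Coupon per period c = face * coupon_rate / m = 2.000000
Periods per year m = 1; per-period yield y/m = 0.087000
Number of cashflows N = 10
Cashflows (t years, CF_t, discount factor 1/(1+y/m)^(m*t), PV):
  t = 1.0000: CF_t = 2.000000, DF = 0.919963, PV = 1.839926
  t = 2.0000: CF_t = 2.000000, DF = 0.846332, PV = 1.692665
  t = 3.0000: CF_t = 2.000000, DF = 0.778595, PV = 1.557189
  t = 4.0000: CF_t = 2.000000, DF = 0.716278, PV = 1.432557
  t = 5.0000: CF_t = 2.000000, DF = 0.658950, PV = 1.317899
  t = 6.0000: CF_t = 2.000000, DF = 0.606209, PV = 1.212419
  t = 7.0000: CF_t = 2.000000, DF = 0.557690, PV = 1.115381
  t = 8.0000: CF_t = 2.000000, DF = 0.513055, PV = 1.026109
  t = 9.0000: CF_t = 2.000000, DF = 0.471991, PV = 0.943983
  t = 10.0000: CF_t = 102.000000, DF = 0.434215, PV = 44.289903
Price P = sum_t PV_t = 56.428031
Macaulay numerator sum_t t * PV_t:
  t * PV_t at t = 1.0000: 1.839926
  t * PV_t at t = 2.0000: 3.385329
  t * PV_t at t = 3.0000: 4.671567
  t * PV_t at t = 4.0000: 5.730227
  t * PV_t at t = 5.0000: 6.589497
  t * PV_t at t = 6.0000: 7.274514
  t * PV_t at t = 7.0000: 7.807666
  t * PV_t at t = 8.0000: 8.208875
  t * PV_t at t = 9.0000: 8.495846
  t * PV_t at t = 10.0000: 442.899032
Macaulay duration D = (sum_t t * PV_t) / P = 496.902479 / 56.428031 = 8.805951


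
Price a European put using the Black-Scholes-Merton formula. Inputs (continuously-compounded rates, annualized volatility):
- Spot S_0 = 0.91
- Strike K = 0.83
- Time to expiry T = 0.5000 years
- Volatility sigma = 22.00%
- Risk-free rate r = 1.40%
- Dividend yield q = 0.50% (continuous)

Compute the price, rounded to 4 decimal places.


Answer: Price = 0.0219

Derivation:
d1 = (ln(S/K) + (r - q + 0.5*sigma^2) * T) / (sigma * sqrt(T)) = 0.69822873
d2 = d1 - sigma * sqrt(T) = 0.54266523
exp(-rT) = 0.99302444; exp(-qT) = 0.99750312
P = K * exp(-rT) * N(-d2) - S_0 * exp(-qT) * N(-d1)
N(-d1) = 0.24251708; N(-d2) = 0.29368016
P = 0.8300 * 0.99302444 * 0.29368016 - 0.9100 * 0.99750312 * 0.24251708 = 0.0219


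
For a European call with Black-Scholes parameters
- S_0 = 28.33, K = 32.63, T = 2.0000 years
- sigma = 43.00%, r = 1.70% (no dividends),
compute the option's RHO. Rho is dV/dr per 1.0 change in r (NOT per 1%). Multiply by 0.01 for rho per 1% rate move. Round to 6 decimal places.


Answer: Rho = 19.896731

Derivation:
d1 = 0.1275903529; d2 = -0.4805214789
phi(d1) = 0.3957082102; exp(-qT) = 1.0000000000; exp(-rT) = 0.9665715046
N(d2) = 0.3154283170
Rho = K*T*exp(-rT)*N(d2) = 32.6300 * 2.0000 * 0.9665715046 * 0.3154283170 = 19.896731


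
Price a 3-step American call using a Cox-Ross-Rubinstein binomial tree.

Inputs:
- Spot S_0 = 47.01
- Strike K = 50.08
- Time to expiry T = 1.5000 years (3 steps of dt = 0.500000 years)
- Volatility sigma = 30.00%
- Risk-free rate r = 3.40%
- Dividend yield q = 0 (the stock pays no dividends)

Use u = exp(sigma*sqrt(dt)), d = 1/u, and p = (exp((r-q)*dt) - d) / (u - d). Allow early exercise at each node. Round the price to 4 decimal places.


dt = T/N = 0.500000
u = exp(sigma*sqrt(dt)) = 1.236311; d = 1/u = 0.808858
p = (exp((r-q)*dt) - d) / (u - d) = 0.487275
Discount per step: exp(-r*dt) = 0.983144
Stock lattice S(k, i) with i counting down-moves:
  k=0: S(0,0) = 47.0100
  k=1: S(1,0) = 58.1190; S(1,1) = 38.0244
  k=2: S(2,0) = 71.8531; S(2,1) = 47.0100; S(2,2) = 30.7563
  k=3: S(3,0) = 88.8328; S(3,1) = 58.1190; S(3,2) = 38.0244; S(3,3) = 24.8775
Terminal payoffs V(N, i) = max(S_T - K, 0):
  V(3,0) = 38.752844; V(3,1) = 8.038985; V(3,2) = 0.000000; V(3,3) = 0.000000
Backward induction: V(k, i) = exp(-r*dt) * [p * V(k+1, i) + (1-p) * V(k+1, i+1)]; then take max(V_cont, immediate exercise) for American.
  V(2,0) = exp(-r*dt) * [p*38.752844 + (1-p)*8.038985] = 22.617311; exercise = 21.773147; V(2,0) = max -> 22.617311
  V(2,1) = exp(-r*dt) * [p*8.038985 + (1-p)*0.000000] = 3.851170; exercise = 0.000000; V(2,1) = max -> 3.851170
  V(2,2) = exp(-r*dt) * [p*0.000000 + (1-p)*0.000000] = 0.000000; exercise = 0.000000; V(2,2) = max -> 0.000000
  V(1,0) = exp(-r*dt) * [p*22.617311 + (1-p)*3.851170] = 12.776393; exercise = 8.038985; V(1,0) = max -> 12.776393
  V(1,1) = exp(-r*dt) * [p*3.851170 + (1-p)*0.000000] = 1.844948; exercise = 0.000000; V(1,1) = max -> 1.844948
  V(0,0) = exp(-r*dt) * [p*12.776393 + (1-p)*1.844948] = 7.050686; exercise = 0.000000; V(0,0) = max -> 7.050686

Answer: Price = V(0,0) = 7.0507


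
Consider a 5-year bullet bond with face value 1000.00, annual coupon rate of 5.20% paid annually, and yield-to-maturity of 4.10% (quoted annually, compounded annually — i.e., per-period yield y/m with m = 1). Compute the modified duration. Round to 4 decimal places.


Coupon per period c = face * coupon_rate / m = 52.000000
Periods per year m = 1; per-period yield y/m = 0.041000
Number of cashflows N = 5
Cashflows (t years, CF_t, discount factor 1/(1+y/m)^(m*t), PV):
  t = 1.0000: CF_t = 52.000000, DF = 0.960615, PV = 49.951969
  t = 2.0000: CF_t = 52.000000, DF = 0.922781, PV = 47.984601
  t = 3.0000: CF_t = 52.000000, DF = 0.886437, PV = 46.094717
  t = 4.0000: CF_t = 52.000000, DF = 0.851524, PV = 44.279267
  t = 5.0000: CF_t = 1052.000000, DF = 0.817987, PV = 860.522227
Price P = sum_t PV_t = 1048.832781
First compute Macaulay numerator sum_t t * PV_t:
  t * PV_t at t = 1.0000: 49.951969
  t * PV_t at t = 2.0000: 95.969201
  t * PV_t at t = 3.0000: 138.284152
  t * PV_t at t = 4.0000: 177.117069
  t * PV_t at t = 5.0000: 4302.611133
Macaulay duration D = 4763.933524 / 1048.832781 = 4.542129
Modified duration = D / (1 + y/m) = 4.542129 / (1 + 0.041000) = 4.363236

Answer: Modified duration = 4.3632


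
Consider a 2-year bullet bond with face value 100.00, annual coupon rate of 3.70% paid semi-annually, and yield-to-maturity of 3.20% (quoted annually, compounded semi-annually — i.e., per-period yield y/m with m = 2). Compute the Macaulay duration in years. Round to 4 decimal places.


Answer: Macaulay duration = 1.9465 years

Derivation:
Coupon per period c = face * coupon_rate / m = 1.850000
Periods per year m = 2; per-period yield y/m = 0.016000
Number of cashflows N = 4
Cashflows (t years, CF_t, discount factor 1/(1+y/m)^(m*t), PV):
  t = 0.5000: CF_t = 1.850000, DF = 0.984252, PV = 1.820866
  t = 1.0000: CF_t = 1.850000, DF = 0.968752, PV = 1.792191
  t = 1.5000: CF_t = 1.850000, DF = 0.953496, PV = 1.763968
  t = 2.0000: CF_t = 101.850000, DF = 0.938480, PV = 95.584220
Price P = sum_t PV_t = 100.961245
Macaulay numerator sum_t t * PV_t:
  t * PV_t at t = 0.5000: 0.910433
  t * PV_t at t = 1.0000: 1.792191
  t * PV_t at t = 1.5000: 2.645951
  t * PV_t at t = 2.0000: 191.168440
Macaulay duration D = (sum_t t * PV_t) / P = 196.517016 / 100.961245 = 1.946460


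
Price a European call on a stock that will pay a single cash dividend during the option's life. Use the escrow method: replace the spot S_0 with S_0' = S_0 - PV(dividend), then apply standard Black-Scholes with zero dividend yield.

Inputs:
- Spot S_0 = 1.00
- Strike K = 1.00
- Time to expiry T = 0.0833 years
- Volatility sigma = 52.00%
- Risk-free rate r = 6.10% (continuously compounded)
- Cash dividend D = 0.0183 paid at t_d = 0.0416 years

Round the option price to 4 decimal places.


Answer: Price = 0.0528

Derivation:
PV(D) = D * exp(-r * t_d) = 0.0183 * 0.99746562 = 0.01825362
S_0' = S_0 - PV(D) = 1.0000 - 0.01825362 = 0.98174638
d1 = (ln(S_0'/K) + (r + sigma^2/2)*T) / (sigma*sqrt(T)) = -0.01385127
d2 = d1 - sigma*sqrt(T) = -0.16393232
exp(-rT) = 0.99493159
N(d1) = 0.49447432; N(d2) = 0.43489221
C = S_0' * N(d1) - K * exp(-rT) * N(d2) = 0.98174638 * 0.49447432 - 1.0000 * 0.99493159 * 0.43489221 = 0.0528


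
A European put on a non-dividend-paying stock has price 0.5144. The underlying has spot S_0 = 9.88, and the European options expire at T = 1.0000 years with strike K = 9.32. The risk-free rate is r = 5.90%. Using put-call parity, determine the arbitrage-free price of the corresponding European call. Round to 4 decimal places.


Put-call parity: C - P = S_0 * exp(-qT) - K * exp(-rT).
S_0 * exp(-qT) = 9.8800 * 1.00000000 = 9.88000000
K * exp(-rT) = 9.3200 * 0.94270677 = 8.78602709
C = P + S*exp(-qT) - K*exp(-rT)
C = 0.5144 + 9.88000000 - 8.78602709 = 1.6084

Answer: Call price = 1.6084


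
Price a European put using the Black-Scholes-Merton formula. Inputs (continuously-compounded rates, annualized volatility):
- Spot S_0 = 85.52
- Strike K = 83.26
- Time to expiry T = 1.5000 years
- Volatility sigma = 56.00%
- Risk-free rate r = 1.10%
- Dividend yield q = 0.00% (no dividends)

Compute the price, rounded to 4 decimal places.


Answer: Price = 20.6948

Derivation:
d1 = (ln(S/K) + (r - q + 0.5*sigma^2) * T) / (sigma * sqrt(T)) = 0.40603504
d2 = d1 - sigma * sqrt(T) = -0.27982209
exp(-rT) = 0.98363538; exp(-qT) = 1.00000000
P = K * exp(-rT) * N(-d2) - S_0 * exp(-qT) * N(-d1)
N(-d1) = 0.34235843; N(-d2) = 0.61019300
P = 83.2600 * 0.98363538 * 0.61019300 - 85.5200 * 1.00000000 * 0.34235843 = 20.6948


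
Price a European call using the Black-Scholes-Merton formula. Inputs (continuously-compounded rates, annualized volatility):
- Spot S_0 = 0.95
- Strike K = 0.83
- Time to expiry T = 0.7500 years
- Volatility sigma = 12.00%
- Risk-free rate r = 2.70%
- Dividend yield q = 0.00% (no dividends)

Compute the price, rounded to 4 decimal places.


Answer: Price = 0.1393

Derivation:
d1 = (ln(S/K) + (r - q + 0.5*sigma^2) * T) / (sigma * sqrt(T)) = 1.54620449
d2 = d1 - sigma * sqrt(T) = 1.44228144
exp(-rT) = 0.97995365; exp(-qT) = 1.00000000
C = S_0 * exp(-qT) * N(d1) - K * exp(-rT) * N(d2)
N(d1) = 0.93897240; N(d2) = 0.92538850
C = 0.9500 * 1.00000000 * 0.93897240 - 0.8300 * 0.97995365 * 0.92538850 = 0.1393


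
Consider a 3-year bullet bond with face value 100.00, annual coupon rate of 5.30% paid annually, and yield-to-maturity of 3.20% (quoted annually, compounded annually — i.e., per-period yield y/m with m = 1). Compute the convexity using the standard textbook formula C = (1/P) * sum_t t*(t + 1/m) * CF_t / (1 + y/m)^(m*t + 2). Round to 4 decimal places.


Answer: Convexity = 10.5474

Derivation:
Coupon per period c = face * coupon_rate / m = 5.300000
Periods per year m = 1; per-period yield y/m = 0.032000
Number of cashflows N = 3
Cashflows (t years, CF_t, discount factor 1/(1+y/m)^(m*t), PV):
  t = 1.0000: CF_t = 5.300000, DF = 0.968992, PV = 5.135659
  t = 2.0000: CF_t = 5.300000, DF = 0.938946, PV = 4.976414
  t = 3.0000: CF_t = 105.300000, DF = 0.909831, PV = 95.805244
Price P = sum_t PV_t = 105.917316
Convexity numerator sum_t t*(t + 1/m) * CF_t / (1+y/m)^(m*t + 2):
  t = 1.0000: term = 9.644213
  t = 2.0000: term = 28.035502
  t = 3.0000: term = 1079.471376
Convexity = (1/P) * sum = 1117.151090 / 105.917316 = 10.547389


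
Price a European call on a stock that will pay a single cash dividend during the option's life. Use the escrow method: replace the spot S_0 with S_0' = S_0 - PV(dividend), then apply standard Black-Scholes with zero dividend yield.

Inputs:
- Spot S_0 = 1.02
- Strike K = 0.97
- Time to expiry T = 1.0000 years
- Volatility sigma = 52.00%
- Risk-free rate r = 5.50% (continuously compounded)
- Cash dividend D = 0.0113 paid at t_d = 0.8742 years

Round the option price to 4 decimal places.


PV(D) = D * exp(-r * t_d) = 0.0113 * 0.95305659 = 0.01076954
S_0' = S_0 - PV(D) = 1.0200 - 0.01076954 = 1.00923046
d1 = (ln(S_0'/K) + (r + sigma^2/2)*T) / (sigma*sqrt(T)) = 0.44201409
d2 = d1 - sigma*sqrt(T) = -0.07798591
exp(-rT) = 0.94648515
N(d1) = 0.67076050; N(d2) = 0.46891963
C = S_0' * N(d1) - K * exp(-rT) * N(d2) = 1.00923046 * 0.67076050 - 0.9700 * 0.94648515 * 0.46891963 = 0.2464

Answer: Price = 0.2464


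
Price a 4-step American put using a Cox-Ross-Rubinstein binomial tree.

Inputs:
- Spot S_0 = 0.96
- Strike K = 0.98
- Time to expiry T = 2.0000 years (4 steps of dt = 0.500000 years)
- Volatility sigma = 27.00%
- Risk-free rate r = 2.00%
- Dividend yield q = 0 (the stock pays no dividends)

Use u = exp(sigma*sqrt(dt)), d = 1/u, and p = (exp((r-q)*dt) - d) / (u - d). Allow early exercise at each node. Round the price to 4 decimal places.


dt = T/N = 0.500000
u = exp(sigma*sqrt(dt)) = 1.210361; d = 1/u = 0.826200
p = (exp((r-q)*dt) - d) / (u - d) = 0.478576
Discount per step: exp(-r*dt) = 0.990050
Stock lattice S(k, i) with i counting down-moves:
  k=0: S(0,0) = 0.9600
  k=1: S(1,0) = 1.1619; S(1,1) = 0.7932
  k=2: S(2,0) = 1.4064; S(2,1) = 0.9600; S(2,2) = 0.6553
  k=3: S(3,0) = 1.7022; S(3,1) = 1.1619; S(3,2) = 0.7932; S(3,3) = 0.5414
  k=4: S(4,0) = 2.0603; S(4,1) = 1.4064; S(4,2) = 0.9600; S(4,3) = 0.6553; S(4,4) = 0.4473
Terminal payoffs V(N, i) = max(K - S_T, 0):
  V(4,0) = 0.000000; V(4,1) = 0.000000; V(4,2) = 0.020000; V(4,3) = 0.324698; V(4,4) = 0.532687
Backward induction: V(k, i) = exp(-r*dt) * [p * V(k+1, i) + (1-p) * V(k+1, i+1)]; then take max(V_cont, immediate exercise) for American.
  V(3,0) = exp(-r*dt) * [p*0.000000 + (1-p)*0.000000] = 0.000000; exercise = 0.000000; V(3,0) = max -> 0.000000
  V(3,1) = exp(-r*dt) * [p*0.000000 + (1-p)*0.020000] = 0.010325; exercise = 0.000000; V(3,1) = max -> 0.010325
  V(3,2) = exp(-r*dt) * [p*0.020000 + (1-p)*0.324698] = 0.177097; exercise = 0.186848; V(3,2) = max -> 0.186848
  V(3,3) = exp(-r*dt) * [p*0.324698 + (1-p)*0.532687] = 0.428839; exercise = 0.438590; V(3,3) = max -> 0.438590
  V(2,0) = exp(-r*dt) * [p*0.000000 + (1-p)*0.010325] = 0.005330; exercise = 0.000000; V(2,0) = max -> 0.005330
  V(2,1) = exp(-r*dt) * [p*0.010325 + (1-p)*0.186848] = 0.101350; exercise = 0.020000; V(2,1) = max -> 0.101350
  V(2,2) = exp(-r*dt) * [p*0.186848 + (1-p)*0.438590] = 0.314947; exercise = 0.324698; V(2,2) = max -> 0.324698
  V(1,0) = exp(-r*dt) * [p*0.005330 + (1-p)*0.101350] = 0.054846; exercise = 0.000000; V(1,0) = max -> 0.054846
  V(1,1) = exp(-r*dt) * [p*0.101350 + (1-p)*0.324698] = 0.215642; exercise = 0.186848; V(1,1) = max -> 0.215642
  V(0,0) = exp(-r*dt) * [p*0.054846 + (1-p)*0.215642] = 0.137309; exercise = 0.020000; V(0,0) = max -> 0.137309

Answer: Price = V(0,0) = 0.1373


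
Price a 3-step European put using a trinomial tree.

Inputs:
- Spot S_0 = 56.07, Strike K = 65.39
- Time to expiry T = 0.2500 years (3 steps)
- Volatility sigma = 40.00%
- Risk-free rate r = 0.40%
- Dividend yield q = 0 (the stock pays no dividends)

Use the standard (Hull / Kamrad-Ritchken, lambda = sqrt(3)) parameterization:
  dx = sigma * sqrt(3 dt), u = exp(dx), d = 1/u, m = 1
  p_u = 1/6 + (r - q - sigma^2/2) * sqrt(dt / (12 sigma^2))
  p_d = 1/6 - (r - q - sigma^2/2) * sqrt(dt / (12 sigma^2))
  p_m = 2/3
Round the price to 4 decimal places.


Answer: Price = V(0,0) = 10.8741

Derivation:
dt = T/N = 0.083333; dx = sigma*sqrt(3*dt) = 0.200000
u = exp(dx) = 1.221403; d = 1/u = 0.818731
p_u = 0.150833, p_m = 0.666667, p_d = 0.182500
Discount per step: exp(-r*dt) = 0.999667
Stock lattice S(k, j) with j the centered position index:
  k=0: S(0,+0) = 56.0700
  k=1: S(1,-1) = 45.9062; S(1,+0) = 56.0700; S(1,+1) = 68.4841
  k=2: S(2,-2) = 37.5848; S(2,-1) = 45.9062; S(2,+0) = 56.0700; S(2,+1) = 68.4841; S(2,+2) = 83.6466
  k=3: S(3,-3) = 30.7719; S(3,-2) = 37.5848; S(3,-1) = 45.9062; S(3,+0) = 56.0700; S(3,+1) = 68.4841; S(3,+2) = 83.6466; S(3,+3) = 102.1662
Terminal payoffs V(N, j) = max(K - S_T, 0):
  V(3,-3) = 34.618132; V(3,-2) = 27.805155; V(3,-1) = 19.483767; V(3,+0) = 9.320000; V(3,+1) = 0.000000; V(3,+2) = 0.000000; V(3,+3) = 0.000000
Backward induction: V(k, j) = exp(-r*dt) * [p_u * V(k+1, j+1) + p_m * V(k+1, j) + p_d * V(k+1, j-1)]
  V(2,-2) = exp(-r*dt) * [p_u*19.483767 + p_m*27.805155 + p_d*34.618132] = 27.784118
  V(2,-1) = exp(-r*dt) * [p_u*9.320000 + p_m*19.483767 + p_d*27.805155] = 19.462897
  V(2,+0) = exp(-r*dt) * [p_u*0.000000 + p_m*9.320000 + p_d*19.483767] = 9.765865
  V(2,+1) = exp(-r*dt) * [p_u*0.000000 + p_m*0.000000 + p_d*9.320000] = 1.700333
  V(2,+2) = exp(-r*dt) * [p_u*0.000000 + p_m*0.000000 + p_d*0.000000] = 0.000000
  V(1,-1) = exp(-r*dt) * [p_u*9.765865 + p_m*19.462897 + p_d*27.784118] = 19.512379
  V(1,+0) = exp(-r*dt) * [p_u*1.700333 + p_m*9.765865 + p_d*19.462897] = 10.315583
  V(1,+1) = exp(-r*dt) * [p_u*0.000000 + p_m*1.700333 + p_d*9.765865] = 2.914854
  V(0,+0) = exp(-r*dt) * [p_u*2.914854 + p_m*10.315583 + p_d*19.512379] = 10.874096


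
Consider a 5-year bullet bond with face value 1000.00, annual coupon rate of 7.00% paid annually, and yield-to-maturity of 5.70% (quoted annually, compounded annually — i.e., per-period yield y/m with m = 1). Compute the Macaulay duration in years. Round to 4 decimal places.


Answer: Macaulay duration = 4.4053 years

Derivation:
Coupon per period c = face * coupon_rate / m = 70.000000
Periods per year m = 1; per-period yield y/m = 0.057000
Number of cashflows N = 5
Cashflows (t years, CF_t, discount factor 1/(1+y/m)^(m*t), PV):
  t = 1.0000: CF_t = 70.000000, DF = 0.946074, PV = 66.225166
  t = 2.0000: CF_t = 70.000000, DF = 0.895056, PV = 62.653894
  t = 3.0000: CF_t = 70.000000, DF = 0.846789, PV = 59.275207
  t = 4.0000: CF_t = 70.000000, DF = 0.801125, PV = 56.078720
  t = 5.0000: CF_t = 1070.000000, DF = 0.757923, PV = 810.977567
Price P = sum_t PV_t = 1055.210553
Macaulay numerator sum_t t * PV_t:
  t * PV_t at t = 1.0000: 66.225166
  t * PV_t at t = 2.0000: 125.307787
  t * PV_t at t = 3.0000: 177.825621
  t * PV_t at t = 4.0000: 224.314879
  t * PV_t at t = 5.0000: 4054.887836
Macaulay duration D = (sum_t t * PV_t) / P = 4648.561288 / 1055.210553 = 4.405340


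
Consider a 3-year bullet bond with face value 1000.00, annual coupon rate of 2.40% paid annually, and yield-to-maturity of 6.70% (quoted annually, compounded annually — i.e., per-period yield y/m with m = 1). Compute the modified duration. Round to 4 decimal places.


Coupon per period c = face * coupon_rate / m = 24.000000
Periods per year m = 1; per-period yield y/m = 0.067000
Number of cashflows N = 3
Cashflows (t years, CF_t, discount factor 1/(1+y/m)^(m*t), PV):
  t = 1.0000: CF_t = 24.000000, DF = 0.937207, PV = 22.492971
  t = 2.0000: CF_t = 24.000000, DF = 0.878357, PV = 21.080573
  t = 3.0000: CF_t = 1024.000000, DF = 0.823203, PV = 842.959479
Price P = sum_t PV_t = 886.533022
First compute Macaulay numerator sum_t t * PV_t:
  t * PV_t at t = 1.0000: 22.492971
  t * PV_t at t = 2.0000: 42.161145
  t * PV_t at t = 3.0000: 2528.878436
Macaulay duration D = 2593.532552 / 886.533022 = 2.925478
Modified duration = D / (1 + y/m) = 2.925478 / (1 + 0.067000) = 2.741779

Answer: Modified duration = 2.7418


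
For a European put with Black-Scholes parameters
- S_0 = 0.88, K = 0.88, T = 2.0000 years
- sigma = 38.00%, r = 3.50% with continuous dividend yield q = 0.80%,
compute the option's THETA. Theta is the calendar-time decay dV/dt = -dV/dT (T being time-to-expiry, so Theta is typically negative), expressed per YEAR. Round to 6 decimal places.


d1 = 0.3691841721; d2 = -0.1682169816
phi(d1) = 0.3726606684; exp(-qT) = 0.9841273201; exp(-rT) = 0.9323938199
Theta = -S*exp(-qT)*phi(d1)*sigma/(2*sqrt(T)) + r*K*exp(-rT)*N(-d2) - q*S*exp(-qT)*N(-d1)
N(-d1) = 0.3559952264; N(-d2) = 0.5667937091; sqrt(T) = 1.4142135624
Term 1 = -0.8800 * 0.9841273201 * 0.3726606684 * 0.3800 / (2 * 1.4142135624) = -0.0433596854
Term 2 = 0.0350 * 0.8800 * 0.9323938199 * 0.5667937091 = 0.0162770285
Term 3 = -0.0080 * 0.8800 * 0.9841273201 * 0.3559952264 = -0.0024664262
Theta = -0.0433596854 + (0.0162770285) + (-0.0024664262) = -0.029549

Answer: Theta = -0.029549


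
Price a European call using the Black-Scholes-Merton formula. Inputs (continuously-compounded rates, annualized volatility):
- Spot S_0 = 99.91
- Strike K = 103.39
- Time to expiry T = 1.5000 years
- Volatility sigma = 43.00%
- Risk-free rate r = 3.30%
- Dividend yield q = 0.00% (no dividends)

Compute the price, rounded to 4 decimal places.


d1 = (ln(S/K) + (r - q + 0.5*sigma^2) * T) / (sigma * sqrt(T)) = 0.29229920
d2 = d1 - sigma * sqrt(T) = -0.23434110
exp(-rT) = 0.95170516; exp(-qT) = 1.00000000
C = S_0 * exp(-qT) * N(d1) - K * exp(-rT) * N(d2)
N(d1) = 0.61497106; N(d2) = 0.40736009
C = 99.9100 * 1.00000000 * 0.61497106 - 103.3900 * 0.95170516 * 0.40736009 = 21.3588

Answer: Price = 21.3588


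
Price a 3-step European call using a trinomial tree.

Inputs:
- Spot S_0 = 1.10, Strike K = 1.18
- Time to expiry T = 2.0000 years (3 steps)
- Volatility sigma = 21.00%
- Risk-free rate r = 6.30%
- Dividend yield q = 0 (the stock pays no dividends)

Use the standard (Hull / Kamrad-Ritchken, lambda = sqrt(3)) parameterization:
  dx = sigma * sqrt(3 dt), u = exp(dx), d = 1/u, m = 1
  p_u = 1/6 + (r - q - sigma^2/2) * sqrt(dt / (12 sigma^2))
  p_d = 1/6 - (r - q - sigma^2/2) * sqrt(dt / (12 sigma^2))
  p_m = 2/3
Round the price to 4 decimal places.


dt = T/N = 0.666667; dx = sigma*sqrt(3*dt) = 0.296985
u = exp(dx) = 1.345795; d = 1/u = 0.743055
p_u = 0.212629, p_m = 0.666667, p_d = 0.120705
Discount per step: exp(-r*dt) = 0.958870
Stock lattice S(k, j) with j the centered position index:
  k=0: S(0,+0) = 1.1000
  k=1: S(1,-1) = 0.8174; S(1,+0) = 1.1000; S(1,+1) = 1.4804
  k=2: S(2,-2) = 0.6073; S(2,-1) = 0.8174; S(2,+0) = 1.1000; S(2,+1) = 1.4804; S(2,+2) = 1.9923
  k=3: S(3,-3) = 0.4513; S(3,-2) = 0.6073; S(3,-1) = 0.8174; S(3,+0) = 1.1000; S(3,+1) = 1.4804; S(3,+2) = 1.9923; S(3,+3) = 2.6812
Terminal payoffs V(N, j) = max(S_T - K, 0):
  V(3,-3) = 0.000000; V(3,-2) = 0.000000; V(3,-1) = 0.000000; V(3,+0) = 0.000000; V(3,+1) = 0.300374; V(3,+2) = 0.812280; V(3,+3) = 1.501201
Backward induction: V(k, j) = exp(-r*dt) * [p_u * V(k+1, j+1) + p_m * V(k+1, j) + p_d * V(k+1, j-1)]
  V(2,-2) = exp(-r*dt) * [p_u*0.000000 + p_m*0.000000 + p_d*0.000000] = 0.000000
  V(2,-1) = exp(-r*dt) * [p_u*0.000000 + p_m*0.000000 + p_d*0.000000] = 0.000000
  V(2,+0) = exp(-r*dt) * [p_u*0.300374 + p_m*0.000000 + p_d*0.000000] = 0.061241
  V(2,+1) = exp(-r*dt) * [p_u*0.812280 + p_m*0.300374 + p_d*0.000000] = 0.357624
  V(2,+2) = exp(-r*dt) * [p_u*1.501201 + p_m*0.812280 + p_d*0.300374] = 0.860082
  V(1,-1) = exp(-r*dt) * [p_u*0.061241 + p_m*0.000000 + p_d*0.000000] = 0.012486
  V(1,+0) = exp(-r*dt) * [p_u*0.357624 + p_m*0.061241 + p_d*0.000000] = 0.112062
  V(1,+1) = exp(-r*dt) * [p_u*0.860082 + p_m*0.357624 + p_d*0.061241] = 0.411054
  V(0,+0) = exp(-r*dt) * [p_u*0.411054 + p_m*0.112062 + p_d*0.012486] = 0.156887

Answer: Price = V(0,0) = 0.1569


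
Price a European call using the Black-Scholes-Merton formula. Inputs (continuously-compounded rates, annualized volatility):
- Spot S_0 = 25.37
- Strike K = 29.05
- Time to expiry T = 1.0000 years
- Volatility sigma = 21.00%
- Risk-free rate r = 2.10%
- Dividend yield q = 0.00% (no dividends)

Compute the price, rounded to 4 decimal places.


Answer: Price = 1.0365

Derivation:
d1 = (ln(S/K) + (r - q + 0.5*sigma^2) * T) / (sigma * sqrt(T)) = -0.44000528
d2 = d1 - sigma * sqrt(T) = -0.65000528
exp(-rT) = 0.97921896; exp(-qT) = 1.00000000
C = S_0 * exp(-qT) * N(d1) - K * exp(-rT) * N(d2)
N(d1) = 0.32996664; N(d2) = 0.25784440
C = 25.3700 * 1.00000000 * 0.32996664 - 29.0500 * 0.97921896 * 0.25784440 = 1.0365


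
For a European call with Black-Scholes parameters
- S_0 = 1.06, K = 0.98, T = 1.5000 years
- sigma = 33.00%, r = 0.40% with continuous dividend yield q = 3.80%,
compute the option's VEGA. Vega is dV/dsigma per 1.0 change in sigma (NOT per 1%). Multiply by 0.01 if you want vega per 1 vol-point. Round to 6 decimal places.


d1 = 0.2700540555; d2 = -0.1341117520
phi(d1) = 0.3846570466; exp(-qT) = 0.9445940694; exp(-rT) = 0.9940179641
Vega = S * exp(-qT) * phi(d1) * sqrt(T) = 1.0600 * 0.9445940694 * 0.3846570466 * 1.2247448714 = 0.471705

Answer: Vega = 0.471705


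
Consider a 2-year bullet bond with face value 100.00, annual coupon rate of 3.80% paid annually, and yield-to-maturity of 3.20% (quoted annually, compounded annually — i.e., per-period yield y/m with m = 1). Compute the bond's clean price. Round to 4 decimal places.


Coupon per period c = face * coupon_rate / m = 3.800000
Periods per year m = 1; per-period yield y/m = 0.032000
Number of cashflows N = 2
Cashflows (t years, CF_t, discount factor 1/(1+y/m)^(m*t), PV):
  t = 1.0000: CF_t = 3.800000, DF = 0.968992, PV = 3.682171
  t = 2.0000: CF_t = 103.800000, DF = 0.938946, PV = 97.462592
Price P = sum_t PV_t = 101.144763

Answer: Price = 101.1448


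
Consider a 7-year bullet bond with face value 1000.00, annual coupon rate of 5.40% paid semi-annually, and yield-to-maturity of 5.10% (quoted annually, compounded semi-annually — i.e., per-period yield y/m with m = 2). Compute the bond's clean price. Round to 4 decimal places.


Coupon per period c = face * coupon_rate / m = 27.000000
Periods per year m = 2; per-period yield y/m = 0.025500
Number of cashflows N = 14
Cashflows (t years, CF_t, discount factor 1/(1+y/m)^(m*t), PV):
  t = 0.5000: CF_t = 27.000000, DF = 0.975134, PV = 26.328620
  t = 1.0000: CF_t = 27.000000, DF = 0.950886, PV = 25.673935
  t = 1.5000: CF_t = 27.000000, DF = 0.927242, PV = 25.035529
  t = 2.0000: CF_t = 27.000000, DF = 0.904185, PV = 24.412997
  t = 2.5000: CF_t = 27.000000, DF = 0.881702, PV = 23.805946
  t = 3.0000: CF_t = 27.000000, DF = 0.859777, PV = 23.213989
  t = 3.5000: CF_t = 27.000000, DF = 0.838398, PV = 22.636752
  t = 4.0000: CF_t = 27.000000, DF = 0.817551, PV = 22.073868
  t = 4.5000: CF_t = 27.000000, DF = 0.797222, PV = 21.524981
  t = 5.0000: CF_t = 27.000000, DF = 0.777398, PV = 20.989743
  t = 5.5000: CF_t = 27.000000, DF = 0.758067, PV = 20.467814
  t = 6.0000: CF_t = 27.000000, DF = 0.739217, PV = 19.958863
  t = 6.5000: CF_t = 27.000000, DF = 0.720836, PV = 19.462567
  t = 7.0000: CF_t = 1027.000000, DF = 0.702912, PV = 721.890186
Price P = sum_t PV_t = 1017.475790

Answer: Price = 1017.4758


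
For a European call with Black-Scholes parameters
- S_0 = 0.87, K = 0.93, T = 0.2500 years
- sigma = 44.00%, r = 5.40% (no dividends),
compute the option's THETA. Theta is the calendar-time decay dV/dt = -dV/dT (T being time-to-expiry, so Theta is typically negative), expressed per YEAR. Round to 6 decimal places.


Answer: Theta = -0.169356

Derivation:
d1 = -0.1317789750; d2 = -0.3517789750
phi(d1) = 0.3954933198; exp(-qT) = 1.0000000000; exp(-rT) = 0.9865907163
Theta = -S*exp(-qT)*phi(d1)*sigma/(2*sqrt(T)) - r*K*exp(-rT)*N(d2) + q*S*exp(-qT)*N(d1)
N(d1) = 0.4475795585; N(d2) = 0.3625020138; sqrt(T) = 0.5000000000
Term 1 = -0.8700 * 1.0000000000 * 0.3954933198 * 0.4400 / (2 * 0.5000000000) = -0.1513948428
Term 2 = -0.0540 * 0.9300 * 0.9865907163 * 0.3625020138 = -0.0179607371
Term 3 = 0 (no dividend yield, q = 0)
Theta = -0.1513948428 + (-0.0179607371) + (0.0000000000) = -0.169356


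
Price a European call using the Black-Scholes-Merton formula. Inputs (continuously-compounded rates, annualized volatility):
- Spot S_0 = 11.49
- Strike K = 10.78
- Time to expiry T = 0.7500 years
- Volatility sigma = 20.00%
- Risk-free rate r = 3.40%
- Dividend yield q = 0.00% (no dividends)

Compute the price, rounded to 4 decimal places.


Answer: Price = 1.3481

Derivation:
d1 = (ln(S/K) + (r - q + 0.5*sigma^2) * T) / (sigma * sqrt(T)) = 0.60208699
d2 = d1 - sigma * sqrt(T) = 0.42888191
exp(-rT) = 0.97482238; exp(-qT) = 1.00000000
C = S_0 * exp(-qT) * N(d1) - K * exp(-rT) * N(d2)
N(d1) = 0.72644188; N(d2) = 0.66599542
C = 11.4900 * 1.00000000 * 0.72644188 - 10.7800 * 0.97482238 * 0.66599542 = 1.3481


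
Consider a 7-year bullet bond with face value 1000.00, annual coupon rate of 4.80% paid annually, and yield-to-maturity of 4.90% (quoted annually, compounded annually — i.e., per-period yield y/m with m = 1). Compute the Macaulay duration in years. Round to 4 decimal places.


Answer: Macaulay duration = 6.1053 years

Derivation:
Coupon per period c = face * coupon_rate / m = 48.000000
Periods per year m = 1; per-period yield y/m = 0.049000
Number of cashflows N = 7
Cashflows (t years, CF_t, discount factor 1/(1+y/m)^(m*t), PV):
  t = 1.0000: CF_t = 48.000000, DF = 0.953289, PV = 45.757865
  t = 2.0000: CF_t = 48.000000, DF = 0.908760, PV = 43.620462
  t = 3.0000: CF_t = 48.000000, DF = 0.866310, PV = 41.582900
  t = 4.0000: CF_t = 48.000000, DF = 0.825844, PV = 39.640515
  t = 5.0000: CF_t = 48.000000, DF = 0.787268, PV = 37.788861
  t = 6.0000: CF_t = 48.000000, DF = 0.750494, PV = 36.023699
  t = 7.0000: CF_t = 1048.000000, DF = 0.715437, PV = 749.778297
Price P = sum_t PV_t = 994.192598
Macaulay numerator sum_t t * PV_t:
  t * PV_t at t = 1.0000: 45.757865
  t * PV_t at t = 2.0000: 87.240924
  t * PV_t at t = 3.0000: 124.748700
  t * PV_t at t = 4.0000: 158.562059
  t * PV_t at t = 5.0000: 188.944303
  t * PV_t at t = 6.0000: 216.142196
  t * PV_t at t = 7.0000: 5248.448080
Macaulay duration D = (sum_t t * PV_t) / P = 6069.844125 / 994.192598 = 6.105300


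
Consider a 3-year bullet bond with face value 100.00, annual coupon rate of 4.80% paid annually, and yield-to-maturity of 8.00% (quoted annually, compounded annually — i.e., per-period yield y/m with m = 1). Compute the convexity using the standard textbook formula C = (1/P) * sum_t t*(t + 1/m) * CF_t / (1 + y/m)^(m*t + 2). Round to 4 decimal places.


Answer: Convexity = 9.6421

Derivation:
Coupon per period c = face * coupon_rate / m = 4.800000
Periods per year m = 1; per-period yield y/m = 0.080000
Number of cashflows N = 3
Cashflows (t years, CF_t, discount factor 1/(1+y/m)^(m*t), PV):
  t = 1.0000: CF_t = 4.800000, DF = 0.925926, PV = 4.444444
  t = 2.0000: CF_t = 4.800000, DF = 0.857339, PV = 4.115226
  t = 3.0000: CF_t = 104.800000, DF = 0.793832, PV = 83.193619
Price P = sum_t PV_t = 91.753290
Convexity numerator sum_t t*(t + 1/m) * CF_t / (1+y/m)^(m*t + 2):
  t = 1.0000: term = 7.620790
  t = 2.0000: term = 21.168860
  t = 3.0000: term = 855.901429
Convexity = (1/P) * sum = 884.691078 / 91.753290 = 9.642064


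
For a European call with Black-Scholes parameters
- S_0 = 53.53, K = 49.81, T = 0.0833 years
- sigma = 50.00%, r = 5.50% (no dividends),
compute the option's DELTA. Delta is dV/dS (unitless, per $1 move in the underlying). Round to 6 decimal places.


d1 = 0.6030161674; d2 = 0.4587074705
phi(d1) = 0.3326205985; exp(-qT) = 1.0000000000; exp(-rT) = 0.9954289791
N(d1) = 0.7267510330
Delta = exp(-qT) * N(d1) = 1.0000000000 * 0.7267510330 = 0.726751

Answer: Delta = 0.726751


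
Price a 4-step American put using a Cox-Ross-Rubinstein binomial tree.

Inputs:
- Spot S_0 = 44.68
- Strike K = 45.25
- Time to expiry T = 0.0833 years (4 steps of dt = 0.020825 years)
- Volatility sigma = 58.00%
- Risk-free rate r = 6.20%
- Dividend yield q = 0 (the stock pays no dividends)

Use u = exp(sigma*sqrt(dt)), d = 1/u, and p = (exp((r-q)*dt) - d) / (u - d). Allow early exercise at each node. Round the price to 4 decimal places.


dt = T/N = 0.020825
u = exp(sigma*sqrt(dt)) = 1.087302; d = 1/u = 0.919708
p = (exp((r-q)*dt) - d) / (u - d) = 0.486796
Discount per step: exp(-r*dt) = 0.998710
Stock lattice S(k, i) with i counting down-moves:
  k=0: S(0,0) = 44.6800
  k=1: S(1,0) = 48.5806; S(1,1) = 41.0926
  k=2: S(2,0) = 52.8218; S(2,1) = 44.6800; S(2,2) = 37.7932
  k=3: S(3,0) = 57.4332; S(3,1) = 48.5806; S(3,2) = 41.0926; S(3,3) = 34.7587
  k=4: S(4,0) = 62.4472; S(4,1) = 52.8218; S(4,2) = 44.6800; S(4,3) = 37.7932; S(4,4) = 31.9678
Terminal payoffs V(N, i) = max(K - S_T, 0):
  V(4,0) = 0.000000; V(4,1) = 0.000000; V(4,2) = 0.570000; V(4,3) = 7.456849; V(4,4) = 13.282179
Backward induction: V(k, i) = exp(-r*dt) * [p * V(k+1, i) + (1-p) * V(k+1, i+1)]; then take max(V_cont, immediate exercise) for American.
  V(3,0) = exp(-r*dt) * [p*0.000000 + (1-p)*0.000000] = 0.000000; exercise = 0.000000; V(3,0) = max -> 0.000000
  V(3,1) = exp(-r*dt) * [p*0.000000 + (1-p)*0.570000] = 0.292149; exercise = 0.000000; V(3,1) = max -> 0.292149
  V(3,2) = exp(-r*dt) * [p*0.570000 + (1-p)*7.456849] = 4.099059; exercise = 4.157446; V(3,2) = max -> 4.157446
  V(3,3) = exp(-r*dt) * [p*7.456849 + (1-p)*13.282179] = 10.432950; exercise = 10.491337; V(3,3) = max -> 10.491337
  V(2,0) = exp(-r*dt) * [p*0.000000 + (1-p)*0.292149] = 0.149738; exercise = 0.000000; V(2,0) = max -> 0.149738
  V(2,1) = exp(-r*dt) * [p*0.292149 + (1-p)*4.157446] = 2.272896; exercise = 0.570000; V(2,1) = max -> 2.272896
  V(2,2) = exp(-r*dt) * [p*4.157446 + (1-p)*10.491337] = 7.398463; exercise = 7.456849; V(2,2) = max -> 7.456849
  V(1,0) = exp(-r*dt) * [p*0.149738 + (1-p)*2.272896] = 1.237751; exercise = 0.000000; V(1,0) = max -> 1.237751
  V(1,1) = exp(-r*dt) * [p*2.272896 + (1-p)*7.456849] = 4.926954; exercise = 4.157446; V(1,1) = max -> 4.926954
  V(0,0) = exp(-r*dt) * [p*1.237751 + (1-p)*4.926954] = 3.127023; exercise = 0.570000; V(0,0) = max -> 3.127023

Answer: Price = V(0,0) = 3.1270
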